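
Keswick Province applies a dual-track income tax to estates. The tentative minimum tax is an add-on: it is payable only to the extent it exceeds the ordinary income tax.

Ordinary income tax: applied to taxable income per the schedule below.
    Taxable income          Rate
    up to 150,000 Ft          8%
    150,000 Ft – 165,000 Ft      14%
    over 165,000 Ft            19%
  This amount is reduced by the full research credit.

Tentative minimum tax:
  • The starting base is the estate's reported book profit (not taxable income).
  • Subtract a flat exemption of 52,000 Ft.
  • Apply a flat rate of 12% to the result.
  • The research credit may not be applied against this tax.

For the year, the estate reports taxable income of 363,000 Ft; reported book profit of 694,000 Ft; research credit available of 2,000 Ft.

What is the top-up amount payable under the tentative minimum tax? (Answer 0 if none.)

27,320 Ft

Tentative minimum tax:
  Base (reported book profit): 694,000 Ft
  Less exemption 52,000 Ft → base 642,000 Ft
  642,000 Ft × 12% = 77,040 Ft

Ordinary income tax:
  150,000 Ft × 8% = 12,000 Ft
  15,000 Ft × 14% = 2,100 Ft
  198,000 Ft × 19% = 37,620 Ft
  → 51,720 Ft
  Less research credit 2,000 Ft → 49,720 Ft

Excess of tentative minimum tax over ordinary income tax: 77,040 Ft − 49,720 Ft = 27,320 Ft.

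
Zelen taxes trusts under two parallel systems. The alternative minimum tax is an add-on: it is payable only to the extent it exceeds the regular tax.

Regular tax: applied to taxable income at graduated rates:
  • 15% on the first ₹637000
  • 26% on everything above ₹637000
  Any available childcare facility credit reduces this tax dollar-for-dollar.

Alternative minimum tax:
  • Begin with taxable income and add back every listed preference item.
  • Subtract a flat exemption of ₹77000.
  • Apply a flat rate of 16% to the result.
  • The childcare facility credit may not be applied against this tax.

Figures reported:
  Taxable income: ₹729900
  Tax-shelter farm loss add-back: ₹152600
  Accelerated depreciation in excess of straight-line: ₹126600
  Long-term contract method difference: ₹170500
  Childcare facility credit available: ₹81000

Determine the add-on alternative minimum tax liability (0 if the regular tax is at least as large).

₹137712

Alternative minimum tax:
  Adjusted income: ₹729900 + ₹152600 + ₹126600 + ₹170500 = ₹1179600
  Less exemption ₹77000 → base ₹1102600
  ₹1102600 × 16% = ₹176416

Regular tax:
  ₹637000 × 15% = ₹95550
  ₹92900 × 26% = ₹24154
  → ₹119704
  Less childcare facility credit ₹81000 → ₹38704

Excess of alternative minimum tax over regular tax: ₹176416 − ₹38704 = ₹137712.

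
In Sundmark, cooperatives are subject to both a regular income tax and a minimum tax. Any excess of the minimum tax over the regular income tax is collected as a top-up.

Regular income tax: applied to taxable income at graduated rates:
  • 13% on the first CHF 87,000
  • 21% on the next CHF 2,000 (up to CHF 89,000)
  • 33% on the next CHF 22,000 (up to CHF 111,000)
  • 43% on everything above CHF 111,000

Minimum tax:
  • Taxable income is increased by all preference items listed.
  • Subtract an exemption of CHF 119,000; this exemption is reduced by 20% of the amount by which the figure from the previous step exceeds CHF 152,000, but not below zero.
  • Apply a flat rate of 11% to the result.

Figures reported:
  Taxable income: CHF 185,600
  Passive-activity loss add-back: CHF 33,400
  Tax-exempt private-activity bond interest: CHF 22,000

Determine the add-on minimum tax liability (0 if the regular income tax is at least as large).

CHF 0

Minimum tax:
  Adjusted income: CHF 185,600 + CHF 33,400 + CHF 22,000 = CHF 241,000
  Exemption: CHF 119,000 − 20% × (CHF 241,000 − CHF 152,000) = CHF 119,000 − CHF 17,800 = CHF 101,200
  Base: CHF 241,000 − CHF 101,200 = CHF 139,800
  CHF 139,800 × 11% = CHF 15,378

Regular income tax:
  CHF 87,000 × 13% = CHF 11,310
  CHF 2,000 × 21% = CHF 420
  CHF 22,000 × 33% = CHF 7,260
  CHF 74,600 × 43% = CHF 32,078
  → CHF 51,068

CHF 15,378 ≤ CHF 51,068, so no add-on is due.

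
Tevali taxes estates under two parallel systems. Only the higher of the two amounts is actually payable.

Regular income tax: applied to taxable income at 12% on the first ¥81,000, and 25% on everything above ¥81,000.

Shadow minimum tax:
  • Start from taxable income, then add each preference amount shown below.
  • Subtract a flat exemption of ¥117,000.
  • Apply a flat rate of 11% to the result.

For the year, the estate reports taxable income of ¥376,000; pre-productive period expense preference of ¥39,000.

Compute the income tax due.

¥83,470

Regular income tax:
  ¥81,000 × 12% = ¥9,720
  ¥295,000 × 25% = ¥73,750
  → ¥83,470

Shadow minimum tax:
  Adjusted income: ¥376,000 + ¥39,000 = ¥415,000
  Less exemption ¥117,000 → base ¥298,000
  ¥298,000 × 11% = ¥32,780

¥83,470 > ¥32,780, so the regular income tax governs.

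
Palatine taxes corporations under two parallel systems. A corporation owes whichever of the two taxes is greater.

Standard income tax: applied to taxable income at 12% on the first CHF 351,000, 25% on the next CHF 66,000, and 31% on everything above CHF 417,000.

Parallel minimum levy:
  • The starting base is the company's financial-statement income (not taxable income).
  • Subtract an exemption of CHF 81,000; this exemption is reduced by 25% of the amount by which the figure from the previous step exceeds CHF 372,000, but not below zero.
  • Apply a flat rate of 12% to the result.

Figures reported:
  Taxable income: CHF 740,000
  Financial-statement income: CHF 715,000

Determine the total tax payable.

CHF 158,750

Standard income tax:
  CHF 351,000 × 12% = CHF 42,120
  CHF 66,000 × 25% = CHF 16,500
  CHF 323,000 × 31% = CHF 100,130
  → CHF 158,750

Parallel minimum levy:
  Base (financial-statement income): CHF 715,000
  Exemption: 25% × (CHF 715,000 − CHF 372,000) = CHF 85,750 ≥ CHF 81,000, so the exemption is fully phased out
  Base: CHF 715,000 − CHF 0 = CHF 715,000
  CHF 715,000 × 12% = CHF 85,800

CHF 158,750 > CHF 85,800, so the standard income tax governs.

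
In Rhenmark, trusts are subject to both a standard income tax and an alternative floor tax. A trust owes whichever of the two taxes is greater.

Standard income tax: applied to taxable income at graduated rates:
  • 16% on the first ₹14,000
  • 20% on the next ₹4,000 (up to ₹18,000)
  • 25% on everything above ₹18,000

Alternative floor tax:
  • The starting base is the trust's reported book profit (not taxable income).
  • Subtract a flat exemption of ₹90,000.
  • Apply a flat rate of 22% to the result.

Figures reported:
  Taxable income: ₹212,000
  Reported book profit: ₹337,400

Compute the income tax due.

₹54,428

Standard income tax:
  ₹14,000 × 16% = ₹2,240
  ₹4,000 × 20% = ₹800
  ₹194,000 × 25% = ₹48,500
  → ₹51,540

Alternative floor tax:
  Base (reported book profit): ₹337,400
  Less exemption ₹90,000 → base ₹247,400
  ₹247,400 × 22% = ₹54,428

₹54,428 > ₹51,540, so the alternative floor tax is the binding amount.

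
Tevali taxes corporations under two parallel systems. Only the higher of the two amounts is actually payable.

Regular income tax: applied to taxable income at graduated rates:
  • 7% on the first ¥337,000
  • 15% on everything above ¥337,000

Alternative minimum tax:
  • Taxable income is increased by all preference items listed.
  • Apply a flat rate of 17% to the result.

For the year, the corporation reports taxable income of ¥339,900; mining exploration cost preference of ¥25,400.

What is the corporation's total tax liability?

Alternative minimum tax:
  Adjusted income: ¥339,900 + ¥25,400 = ¥365,300
  ¥365,300 × 17% = ¥62,101

Regular income tax:
  ¥337,000 × 7% = ¥23,590
  ¥2,900 × 15% = ¥435
  → ¥24,025

¥62,101 > ¥24,025, so the alternative minimum tax is the binding amount.

¥62,101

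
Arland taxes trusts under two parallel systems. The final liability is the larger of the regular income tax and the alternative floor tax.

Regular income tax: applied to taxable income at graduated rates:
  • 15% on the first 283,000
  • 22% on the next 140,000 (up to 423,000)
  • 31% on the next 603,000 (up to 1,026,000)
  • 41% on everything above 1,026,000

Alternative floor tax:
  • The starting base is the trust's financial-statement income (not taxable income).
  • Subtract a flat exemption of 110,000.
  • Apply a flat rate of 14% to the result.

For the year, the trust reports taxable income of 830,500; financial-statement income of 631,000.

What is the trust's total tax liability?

Regular income tax:
  283,000 × 15% = 42,450
  140,000 × 22% = 30,800
  407,500 × 31% = 126,325
  → 199,575

Alternative floor tax:
  Base (financial-statement income): 631,000
  Less exemption 110,000 → base 521,000
  521,000 × 14% = 72,940

199,575 > 72,940, so the regular income tax governs.

199,575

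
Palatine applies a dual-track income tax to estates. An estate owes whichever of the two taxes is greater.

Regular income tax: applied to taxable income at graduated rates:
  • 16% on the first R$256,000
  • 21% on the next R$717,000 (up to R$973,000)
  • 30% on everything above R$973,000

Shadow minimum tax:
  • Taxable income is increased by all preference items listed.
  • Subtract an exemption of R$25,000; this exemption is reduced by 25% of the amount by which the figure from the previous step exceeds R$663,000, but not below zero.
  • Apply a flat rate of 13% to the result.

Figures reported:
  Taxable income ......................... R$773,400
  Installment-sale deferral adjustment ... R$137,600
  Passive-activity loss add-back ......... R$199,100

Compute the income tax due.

R$149,614

Shadow minimum tax:
  Adjusted income: R$773,400 + R$137,600 + R$199,100 = R$1,110,100
  Exemption: 25% × (R$1,110,100 − R$663,000) = R$111,775 ≥ R$25,000, so the exemption is fully phased out
  Base: R$1,110,100 − R$0 = R$1,110,100
  R$1,110,100 × 13% = R$144,313

Regular income tax:
  R$256,000 × 16% = R$40,960
  R$517,400 × 21% = R$108,654
  → R$149,614

R$149,614 > R$144,313, so the regular income tax governs.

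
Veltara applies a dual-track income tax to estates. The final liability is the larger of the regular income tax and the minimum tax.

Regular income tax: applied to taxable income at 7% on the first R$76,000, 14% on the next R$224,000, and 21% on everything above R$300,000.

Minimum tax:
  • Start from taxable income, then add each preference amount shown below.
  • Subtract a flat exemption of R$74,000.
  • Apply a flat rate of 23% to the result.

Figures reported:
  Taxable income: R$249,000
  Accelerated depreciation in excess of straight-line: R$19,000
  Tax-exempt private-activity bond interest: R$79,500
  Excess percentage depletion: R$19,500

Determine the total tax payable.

Minimum tax:
  Adjusted income: R$249,000 + R$19,000 + R$79,500 + R$19,500 = R$367,000
  Less exemption R$74,000 → base R$293,000
  R$293,000 × 23% = R$67,390

Regular income tax:
  R$76,000 × 7% = R$5,320
  R$173,000 × 14% = R$24,220
  → R$29,540

R$67,390 > R$29,540, so the minimum tax is the binding amount.

R$67,390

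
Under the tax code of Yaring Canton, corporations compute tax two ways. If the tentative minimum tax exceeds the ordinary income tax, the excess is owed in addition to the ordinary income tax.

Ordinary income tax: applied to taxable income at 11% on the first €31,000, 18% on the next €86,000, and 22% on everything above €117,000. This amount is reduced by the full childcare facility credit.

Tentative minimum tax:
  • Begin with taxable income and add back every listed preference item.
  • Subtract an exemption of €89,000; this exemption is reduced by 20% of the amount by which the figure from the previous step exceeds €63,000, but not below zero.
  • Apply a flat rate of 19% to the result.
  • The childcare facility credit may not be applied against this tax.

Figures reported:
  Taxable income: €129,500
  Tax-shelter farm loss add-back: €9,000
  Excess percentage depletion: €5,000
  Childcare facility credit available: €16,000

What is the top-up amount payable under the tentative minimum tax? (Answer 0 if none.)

€7,774

Ordinary income tax:
  €31,000 × 11% = €3,410
  €86,000 × 18% = €15,480
  €12,500 × 22% = €2,750
  → €21,640
  Less childcare facility credit €16,000 → €5,640

Tentative minimum tax:
  Adjusted income: €129,500 + €9,000 + €5,000 = €143,500
  Exemption: €89,000 − 20% × (€143,500 − €63,000) = €89,000 − €16,100 = €72,900
  Base: €143,500 − €72,900 = €70,600
  €70,600 × 19% = €13,414

Excess of tentative minimum tax over ordinary income tax: €13,414 − €5,640 = €7,774.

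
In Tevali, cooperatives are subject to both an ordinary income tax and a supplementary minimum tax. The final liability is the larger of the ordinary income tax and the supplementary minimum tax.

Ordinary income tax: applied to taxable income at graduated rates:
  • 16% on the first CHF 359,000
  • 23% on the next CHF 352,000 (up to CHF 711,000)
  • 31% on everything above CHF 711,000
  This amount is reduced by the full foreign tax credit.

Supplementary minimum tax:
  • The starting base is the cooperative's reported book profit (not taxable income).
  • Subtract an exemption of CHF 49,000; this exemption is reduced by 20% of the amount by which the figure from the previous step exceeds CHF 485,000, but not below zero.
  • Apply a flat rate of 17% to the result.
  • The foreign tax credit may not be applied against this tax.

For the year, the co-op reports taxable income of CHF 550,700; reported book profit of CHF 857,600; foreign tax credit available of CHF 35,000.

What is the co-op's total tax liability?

CHF 145,792

Ordinary income tax:
  CHF 359,000 × 16% = CHF 57,440
  CHF 191,700 × 23% = CHF 44,091
  → CHF 101,531
  Less foreign tax credit CHF 35,000 → CHF 66,531

Supplementary minimum tax:
  Base (reported book profit): CHF 857,600
  Exemption: 20% × (CHF 857,600 − CHF 485,000) = CHF 74,520 ≥ CHF 49,000, so the exemption is fully phased out
  Base: CHF 857,600 − CHF 0 = CHF 857,600
  CHF 857,600 × 17% = CHF 145,792

CHF 145,792 > CHF 66,531, so the supplementary minimum tax is the binding amount.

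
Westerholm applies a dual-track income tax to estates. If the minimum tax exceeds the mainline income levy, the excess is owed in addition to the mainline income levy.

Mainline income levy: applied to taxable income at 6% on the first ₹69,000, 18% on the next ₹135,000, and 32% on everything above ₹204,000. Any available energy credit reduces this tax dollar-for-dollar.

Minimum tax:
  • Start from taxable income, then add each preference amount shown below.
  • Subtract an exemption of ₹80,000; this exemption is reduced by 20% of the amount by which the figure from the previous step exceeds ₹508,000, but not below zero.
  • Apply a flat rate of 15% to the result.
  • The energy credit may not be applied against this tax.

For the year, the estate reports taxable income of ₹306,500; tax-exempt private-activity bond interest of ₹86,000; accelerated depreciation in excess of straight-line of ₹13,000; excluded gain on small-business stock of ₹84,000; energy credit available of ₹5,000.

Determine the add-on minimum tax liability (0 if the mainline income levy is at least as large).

₹5,185

Minimum tax:
  Adjusted income: ₹306,500 + ₹86,000 + ₹13,000 + ₹84,000 = ₹489,500
  Exemption: ₹489,500 ≤ ₹508,000, so full ₹80,000 applies
  Base: ₹489,500 − ₹80,000 = ₹409,500
  ₹409,500 × 15% = ₹61,425

Mainline income levy:
  ₹69,000 × 6% = ₹4,140
  ₹135,000 × 18% = ₹24,300
  ₹102,500 × 32% = ₹32,800
  → ₹61,240
  Less energy credit ₹5,000 → ₹56,240

Excess of minimum tax over mainline income levy: ₹61,425 − ₹56,240 = ₹5,185.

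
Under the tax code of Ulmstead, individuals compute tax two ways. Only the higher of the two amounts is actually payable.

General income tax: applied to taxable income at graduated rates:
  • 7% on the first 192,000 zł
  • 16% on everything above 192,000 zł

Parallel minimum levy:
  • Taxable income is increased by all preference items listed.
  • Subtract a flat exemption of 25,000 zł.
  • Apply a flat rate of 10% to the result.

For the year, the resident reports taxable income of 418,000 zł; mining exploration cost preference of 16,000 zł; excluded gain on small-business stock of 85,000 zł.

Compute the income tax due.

Parallel minimum levy:
  Adjusted income: 418,000 zł + 16,000 zł + 85,000 zł = 519,000 zł
  Less exemption 25,000 zł → base 494,000 zł
  494,000 zł × 10% = 49,400 zł

General income tax:
  192,000 zł × 7% = 13,440 zł
  226,000 zł × 16% = 36,160 zł
  → 49,600 zł

49,600 zł > 49,400 zł, so the general income tax governs.

49,600 zł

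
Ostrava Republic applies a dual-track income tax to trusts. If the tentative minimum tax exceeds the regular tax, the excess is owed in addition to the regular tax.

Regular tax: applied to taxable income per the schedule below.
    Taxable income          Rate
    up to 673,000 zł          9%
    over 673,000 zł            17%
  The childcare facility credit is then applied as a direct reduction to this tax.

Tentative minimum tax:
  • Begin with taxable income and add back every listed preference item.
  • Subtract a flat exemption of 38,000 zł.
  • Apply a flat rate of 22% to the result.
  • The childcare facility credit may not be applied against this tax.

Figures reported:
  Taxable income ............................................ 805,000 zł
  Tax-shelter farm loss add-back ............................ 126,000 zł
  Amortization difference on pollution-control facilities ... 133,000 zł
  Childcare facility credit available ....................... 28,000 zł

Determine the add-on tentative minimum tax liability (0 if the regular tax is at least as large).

170,710 zł

Regular tax:
  673,000 zł × 9% = 60,570 zł
  132,000 zł × 17% = 22,440 zł
  → 83,010 zł
  Less childcare facility credit 28,000 zł → 55,010 zł

Tentative minimum tax:
  Adjusted income: 805,000 zł + 126,000 zł + 133,000 zł = 1,064,000 zł
  Less exemption 38,000 zł → base 1,026,000 zł
  1,026,000 zł × 22% = 225,720 zł

Excess of tentative minimum tax over regular tax: 225,720 zł − 55,010 zł = 170,710 zł.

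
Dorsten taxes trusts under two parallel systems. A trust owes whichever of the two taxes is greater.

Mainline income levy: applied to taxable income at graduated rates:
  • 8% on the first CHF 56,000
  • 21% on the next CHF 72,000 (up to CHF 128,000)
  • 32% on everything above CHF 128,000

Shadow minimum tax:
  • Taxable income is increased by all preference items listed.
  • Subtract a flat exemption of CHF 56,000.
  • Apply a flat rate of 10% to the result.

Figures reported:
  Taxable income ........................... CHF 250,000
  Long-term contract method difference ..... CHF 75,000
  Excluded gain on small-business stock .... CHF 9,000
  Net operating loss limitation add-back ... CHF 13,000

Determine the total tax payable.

Shadow minimum tax:
  Adjusted income: CHF 250,000 + CHF 75,000 + CHF 9,000 + CHF 13,000 = CHF 347,000
  Less exemption CHF 56,000 → base CHF 291,000
  CHF 291,000 × 10% = CHF 29,100

Mainline income levy:
  CHF 56,000 × 8% = CHF 4,480
  CHF 72,000 × 21% = CHF 15,120
  CHF 122,000 × 32% = CHF 39,040
  → CHF 58,640

CHF 58,640 > CHF 29,100, so the mainline income levy governs.

CHF 58,640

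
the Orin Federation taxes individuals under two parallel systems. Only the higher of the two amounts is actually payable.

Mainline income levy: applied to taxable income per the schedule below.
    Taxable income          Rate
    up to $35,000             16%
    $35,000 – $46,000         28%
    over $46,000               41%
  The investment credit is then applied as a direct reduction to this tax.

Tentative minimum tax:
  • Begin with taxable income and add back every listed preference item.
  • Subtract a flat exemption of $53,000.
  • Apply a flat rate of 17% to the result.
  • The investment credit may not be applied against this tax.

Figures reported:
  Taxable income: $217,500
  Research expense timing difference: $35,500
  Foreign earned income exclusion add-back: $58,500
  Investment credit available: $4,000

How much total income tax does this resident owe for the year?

$74,995

Tentative minimum tax:
  Adjusted income: $217,500 + $35,500 + $58,500 = $311,500
  Less exemption $53,000 → base $258,500
  $258,500 × 17% = $43,945

Mainline income levy:
  $35,000 × 16% = $5,600
  $11,000 × 28% = $3,080
  $171,500 × 41% = $70,315
  → $78,995
  Less investment credit $4,000 → $74,995

$74,995 > $43,945, so the mainline income levy governs.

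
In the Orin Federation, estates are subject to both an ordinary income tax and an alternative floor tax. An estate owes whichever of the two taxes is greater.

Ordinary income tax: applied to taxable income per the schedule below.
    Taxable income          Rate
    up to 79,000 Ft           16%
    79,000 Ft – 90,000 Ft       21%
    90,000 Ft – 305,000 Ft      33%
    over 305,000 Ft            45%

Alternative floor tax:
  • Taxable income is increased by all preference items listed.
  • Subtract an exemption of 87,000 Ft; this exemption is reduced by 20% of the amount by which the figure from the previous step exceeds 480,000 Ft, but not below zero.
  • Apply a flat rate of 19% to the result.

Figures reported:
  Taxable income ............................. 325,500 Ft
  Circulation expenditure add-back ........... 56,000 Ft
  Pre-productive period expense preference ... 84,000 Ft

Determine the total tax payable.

Alternative floor tax:
  Adjusted income: 325,500 Ft + 56,000 Ft + 84,000 Ft = 465,500 Ft
  Exemption: 465,500 Ft ≤ 480,000 Ft, so full 87,000 Ft applies
  Base: 465,500 Ft − 87,000 Ft = 378,500 Ft
  378,500 Ft × 19% = 71,915 Ft

Ordinary income tax:
  79,000 Ft × 16% = 12,640 Ft
  11,000 Ft × 21% = 2,310 Ft
  215,000 Ft × 33% = 70,950 Ft
  20,500 Ft × 45% = 9,225 Ft
  → 95,125 Ft

95,125 Ft > 71,915 Ft, so the ordinary income tax governs.

95,125 Ft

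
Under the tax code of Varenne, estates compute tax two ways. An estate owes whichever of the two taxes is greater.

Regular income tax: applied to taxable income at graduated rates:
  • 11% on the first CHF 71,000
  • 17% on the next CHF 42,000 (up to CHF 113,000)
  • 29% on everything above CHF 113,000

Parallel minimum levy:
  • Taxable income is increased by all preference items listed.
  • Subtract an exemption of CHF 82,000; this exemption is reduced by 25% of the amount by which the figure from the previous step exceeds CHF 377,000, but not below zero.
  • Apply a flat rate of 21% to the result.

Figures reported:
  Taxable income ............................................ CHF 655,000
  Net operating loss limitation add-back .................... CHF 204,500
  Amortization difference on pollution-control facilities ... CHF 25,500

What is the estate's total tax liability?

CHF 185,850

Parallel minimum levy:
  Adjusted income: CHF 655,000 + CHF 204,500 + CHF 25,500 = CHF 885,000
  Exemption: 25% × (CHF 885,000 − CHF 377,000) = CHF 127,000 ≥ CHF 82,000, so the exemption is fully phased out
  Base: CHF 885,000 − CHF 0 = CHF 885,000
  CHF 885,000 × 21% = CHF 185,850

Regular income tax:
  CHF 71,000 × 11% = CHF 7,810
  CHF 42,000 × 17% = CHF 7,140
  CHF 542,000 × 29% = CHF 157,180
  → CHF 172,130

CHF 185,850 > CHF 172,130, so the parallel minimum levy is the binding amount.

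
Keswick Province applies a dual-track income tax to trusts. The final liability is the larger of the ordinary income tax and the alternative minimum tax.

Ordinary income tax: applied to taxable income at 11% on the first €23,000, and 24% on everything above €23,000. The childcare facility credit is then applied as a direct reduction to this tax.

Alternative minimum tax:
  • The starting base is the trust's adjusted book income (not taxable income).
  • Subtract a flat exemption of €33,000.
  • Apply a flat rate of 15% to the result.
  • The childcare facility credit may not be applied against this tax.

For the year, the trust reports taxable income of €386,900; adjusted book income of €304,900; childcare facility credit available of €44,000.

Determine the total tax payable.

€45,866

Alternative minimum tax:
  Base (adjusted book income): €304,900
  Less exemption €33,000 → base €271,900
  €271,900 × 15% = €40,785

Ordinary income tax:
  €23,000 × 11% = €2,530
  €363,900 × 24% = €87,336
  → €89,866
  Less childcare facility credit €44,000 → €45,866

€45,866 > €40,785, so the ordinary income tax governs.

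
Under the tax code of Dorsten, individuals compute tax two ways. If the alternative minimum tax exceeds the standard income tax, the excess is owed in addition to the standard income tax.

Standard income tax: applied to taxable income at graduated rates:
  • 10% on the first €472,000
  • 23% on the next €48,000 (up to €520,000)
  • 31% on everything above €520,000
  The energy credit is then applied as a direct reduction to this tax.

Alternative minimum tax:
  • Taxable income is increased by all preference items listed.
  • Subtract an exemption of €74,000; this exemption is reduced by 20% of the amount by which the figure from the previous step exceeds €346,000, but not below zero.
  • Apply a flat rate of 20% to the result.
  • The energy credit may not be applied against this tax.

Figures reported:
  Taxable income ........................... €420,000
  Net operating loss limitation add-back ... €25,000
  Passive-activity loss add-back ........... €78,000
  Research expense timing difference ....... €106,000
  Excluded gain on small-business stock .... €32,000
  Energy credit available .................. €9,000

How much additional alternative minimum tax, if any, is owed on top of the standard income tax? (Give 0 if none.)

Alternative minimum tax:
  Adjusted income: €420,000 + €25,000 + €78,000 + €106,000 + €32,000 = €661,000
  Exemption: €74,000 − 20% × (€661,000 − €346,000) = €74,000 − €63,000 = €11,000
  Base: €661,000 − €11,000 = €650,000
  €650,000 × 20% = €130,000

Standard income tax:
  €420,000 × 10% = €42,000
  Less energy credit €9,000 → €33,000

Excess of alternative minimum tax over standard income tax: €130,000 − €33,000 = €97,000.

€97,000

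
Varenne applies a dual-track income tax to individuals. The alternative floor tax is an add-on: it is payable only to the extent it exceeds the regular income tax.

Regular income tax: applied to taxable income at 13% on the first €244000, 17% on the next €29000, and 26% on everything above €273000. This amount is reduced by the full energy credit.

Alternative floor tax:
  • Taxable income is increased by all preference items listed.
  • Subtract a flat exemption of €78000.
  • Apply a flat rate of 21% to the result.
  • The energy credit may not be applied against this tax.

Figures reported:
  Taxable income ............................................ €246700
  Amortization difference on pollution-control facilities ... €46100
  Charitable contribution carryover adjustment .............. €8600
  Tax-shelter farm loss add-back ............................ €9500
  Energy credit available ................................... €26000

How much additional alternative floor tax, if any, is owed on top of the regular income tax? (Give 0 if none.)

€42730

Regular income tax:
  €244000 × 13% = €31720
  €2700 × 17% = €459
  → €32179
  Less energy credit €26000 → €6179

Alternative floor tax:
  Adjusted income: €246700 + €46100 + €8600 + €9500 = €310900
  Less exemption €78000 → base €232900
  €232900 × 21% = €48909

Excess of alternative floor tax over regular income tax: €48909 − €6179 = €42730.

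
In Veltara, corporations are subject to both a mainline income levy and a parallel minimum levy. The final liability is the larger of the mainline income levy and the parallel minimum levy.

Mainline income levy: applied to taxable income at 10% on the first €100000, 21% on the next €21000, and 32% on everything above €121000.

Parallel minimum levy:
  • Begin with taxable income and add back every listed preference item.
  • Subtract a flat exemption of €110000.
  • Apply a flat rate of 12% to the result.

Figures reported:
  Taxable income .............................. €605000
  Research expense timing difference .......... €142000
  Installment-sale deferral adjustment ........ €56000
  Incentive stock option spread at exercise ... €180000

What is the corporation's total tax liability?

€169290

Mainline income levy:
  €100000 × 10% = €10000
  €21000 × 21% = €4410
  €484000 × 32% = €154880
  → €169290

Parallel minimum levy:
  Adjusted income: €605000 + €142000 + €56000 + €180000 = €983000
  Less exemption €110000 → base €873000
  €873000 × 12% = €104760

€169290 > €104760, so the mainline income levy governs.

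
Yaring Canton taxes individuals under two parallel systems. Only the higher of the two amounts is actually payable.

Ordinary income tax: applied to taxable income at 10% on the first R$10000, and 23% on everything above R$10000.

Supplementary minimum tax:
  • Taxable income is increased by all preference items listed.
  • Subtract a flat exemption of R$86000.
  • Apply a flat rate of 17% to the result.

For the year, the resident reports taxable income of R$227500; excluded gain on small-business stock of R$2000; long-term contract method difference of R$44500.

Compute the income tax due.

R$51025

Supplementary minimum tax:
  Adjusted income: R$227500 + R$2000 + R$44500 = R$274000
  Less exemption R$86000 → base R$188000
  R$188000 × 17% = R$31960

Ordinary income tax:
  R$10000 × 10% = R$1000
  R$217500 × 23% = R$50025
  → R$51025

R$51025 > R$31960, so the ordinary income tax governs.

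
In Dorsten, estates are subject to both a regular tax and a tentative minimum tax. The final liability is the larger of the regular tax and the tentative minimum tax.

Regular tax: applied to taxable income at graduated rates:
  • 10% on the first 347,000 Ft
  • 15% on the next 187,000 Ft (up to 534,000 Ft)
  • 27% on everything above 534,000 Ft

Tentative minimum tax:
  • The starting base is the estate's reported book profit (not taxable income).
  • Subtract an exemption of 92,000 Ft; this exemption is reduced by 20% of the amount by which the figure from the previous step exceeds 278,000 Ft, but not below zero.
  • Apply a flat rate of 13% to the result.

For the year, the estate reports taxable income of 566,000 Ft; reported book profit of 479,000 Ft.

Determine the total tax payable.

Regular tax:
  347,000 Ft × 10% = 34,700 Ft
  187,000 Ft × 15% = 28,050 Ft
  32,000 Ft × 27% = 8,640 Ft
  → 71,390 Ft

Tentative minimum tax:
  Base (reported book profit): 479,000 Ft
  Exemption: 92,000 Ft − 20% × (479,000 Ft − 278,000 Ft) = 92,000 Ft − 40,200 Ft = 51,800 Ft
  Base: 479,000 Ft − 51,800 Ft = 427,200 Ft
  427,200 Ft × 13% = 55,536 Ft

71,390 Ft > 55,536 Ft, so the regular tax governs.

71,390 Ft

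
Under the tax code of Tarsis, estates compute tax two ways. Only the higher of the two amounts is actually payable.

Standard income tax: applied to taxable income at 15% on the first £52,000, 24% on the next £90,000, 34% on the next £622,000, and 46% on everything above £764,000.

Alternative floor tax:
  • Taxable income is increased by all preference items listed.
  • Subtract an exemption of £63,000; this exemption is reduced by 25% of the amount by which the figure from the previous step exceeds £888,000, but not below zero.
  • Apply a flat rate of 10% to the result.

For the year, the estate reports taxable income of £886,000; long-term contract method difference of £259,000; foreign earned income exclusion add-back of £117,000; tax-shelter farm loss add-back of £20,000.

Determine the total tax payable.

Alternative floor tax:
  Adjusted income: £886,000 + £259,000 + £117,000 + £20,000 = £1,282,000
  Exemption: 25% × (£1,282,000 − £888,000) = £98,500 ≥ £63,000, so the exemption is fully phased out
  Base: £1,282,000 − £0 = £1,282,000
  £1,282,000 × 10% = £128,200

Standard income tax:
  £52,000 × 15% = £7,800
  £90,000 × 24% = £21,600
  £622,000 × 34% = £211,480
  £122,000 × 46% = £56,120
  → £297,000

£297,000 > £128,200, so the standard income tax governs.

£297,000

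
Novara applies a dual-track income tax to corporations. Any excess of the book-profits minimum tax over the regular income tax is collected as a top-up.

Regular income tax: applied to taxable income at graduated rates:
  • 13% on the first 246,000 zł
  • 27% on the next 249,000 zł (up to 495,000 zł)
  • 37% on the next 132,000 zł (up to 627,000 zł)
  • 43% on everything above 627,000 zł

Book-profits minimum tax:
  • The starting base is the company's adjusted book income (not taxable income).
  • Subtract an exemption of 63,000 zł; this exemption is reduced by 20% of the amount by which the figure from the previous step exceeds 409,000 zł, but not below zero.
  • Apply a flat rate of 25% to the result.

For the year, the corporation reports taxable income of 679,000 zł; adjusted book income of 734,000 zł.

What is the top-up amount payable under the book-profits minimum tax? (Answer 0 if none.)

13,090 zł

Regular income tax:
  246,000 zł × 13% = 31,980 zł
  249,000 zł × 27% = 67,230 zł
  132,000 zł × 37% = 48,840 zł
  52,000 zł × 43% = 22,360 zł
  → 170,410 zł

Book-profits minimum tax:
  Base (adjusted book income): 734,000 zł
  Exemption: 20% × (734,000 zł − 409,000 zł) = 65,000 zł ≥ 63,000 zł, so the exemption is fully phased out
  Base: 734,000 zł − 0 zł = 734,000 zł
  734,000 zł × 25% = 183,500 zł

Excess of book-profits minimum tax over regular income tax: 183,500 zł − 170,410 zł = 13,090 zł.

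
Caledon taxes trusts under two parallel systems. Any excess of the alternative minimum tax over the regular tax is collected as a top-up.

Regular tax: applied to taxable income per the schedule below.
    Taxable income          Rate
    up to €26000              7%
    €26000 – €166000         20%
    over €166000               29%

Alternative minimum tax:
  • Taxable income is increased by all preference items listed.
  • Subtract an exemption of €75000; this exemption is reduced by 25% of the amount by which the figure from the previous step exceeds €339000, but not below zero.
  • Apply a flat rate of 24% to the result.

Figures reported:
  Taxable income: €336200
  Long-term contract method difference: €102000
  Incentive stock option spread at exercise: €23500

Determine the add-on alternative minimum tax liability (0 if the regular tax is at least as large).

Regular tax:
  €26000 × 7% = €1820
  €140000 × 20% = €28000
  €170200 × 29% = €49358
  → €79178

Alternative minimum tax:
  Adjusted income: €336200 + €102000 + €23500 = €461700
  Exemption: €75000 − 25% × (€461700 − €339000) = €75000 − €30675 = €44325
  Base: €461700 − €44325 = €417375
  €417375 × 24% = €100170

Excess of alternative minimum tax over regular tax: €100170 − €79178 = €20992.

€20992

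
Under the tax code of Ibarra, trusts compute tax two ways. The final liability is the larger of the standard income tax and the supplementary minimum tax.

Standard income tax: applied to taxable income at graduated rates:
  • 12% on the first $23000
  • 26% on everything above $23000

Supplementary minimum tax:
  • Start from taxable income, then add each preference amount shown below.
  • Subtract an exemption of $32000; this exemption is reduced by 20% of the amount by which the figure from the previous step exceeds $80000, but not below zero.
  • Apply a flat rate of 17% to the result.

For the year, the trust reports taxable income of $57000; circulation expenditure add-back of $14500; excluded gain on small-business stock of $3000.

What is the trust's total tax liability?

$11600

Standard income tax:
  $23000 × 12% = $2760
  $34000 × 26% = $8840
  → $11600

Supplementary minimum tax:
  Adjusted income: $57000 + $14500 + $3000 = $74500
  Exemption: $74500 ≤ $80000, so full $32000 applies
  Base: $74500 − $32000 = $42500
  $42500 × 17% = $7225

$11600 > $7225, so the standard income tax governs.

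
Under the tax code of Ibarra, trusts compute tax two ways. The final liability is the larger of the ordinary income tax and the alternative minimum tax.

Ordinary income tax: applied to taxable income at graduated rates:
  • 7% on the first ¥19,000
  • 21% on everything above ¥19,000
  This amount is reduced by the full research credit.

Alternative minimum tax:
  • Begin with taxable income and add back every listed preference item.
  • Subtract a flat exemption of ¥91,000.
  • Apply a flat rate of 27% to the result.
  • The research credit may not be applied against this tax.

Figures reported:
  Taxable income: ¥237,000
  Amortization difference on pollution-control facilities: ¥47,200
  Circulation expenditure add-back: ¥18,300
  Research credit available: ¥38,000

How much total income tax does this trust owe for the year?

Ordinary income tax:
  ¥19,000 × 7% = ¥1,330
  ¥218,000 × 21% = ¥45,780
  → ¥47,110
  Less research credit ¥38,000 → ¥9,110

Alternative minimum tax:
  Adjusted income: ¥237,000 + ¥47,200 + ¥18,300 = ¥302,500
  Less exemption ¥91,000 → base ¥211,500
  ¥211,500 × 27% = ¥57,105

¥57,105 > ¥9,110, so the alternative minimum tax is the binding amount.

¥57,105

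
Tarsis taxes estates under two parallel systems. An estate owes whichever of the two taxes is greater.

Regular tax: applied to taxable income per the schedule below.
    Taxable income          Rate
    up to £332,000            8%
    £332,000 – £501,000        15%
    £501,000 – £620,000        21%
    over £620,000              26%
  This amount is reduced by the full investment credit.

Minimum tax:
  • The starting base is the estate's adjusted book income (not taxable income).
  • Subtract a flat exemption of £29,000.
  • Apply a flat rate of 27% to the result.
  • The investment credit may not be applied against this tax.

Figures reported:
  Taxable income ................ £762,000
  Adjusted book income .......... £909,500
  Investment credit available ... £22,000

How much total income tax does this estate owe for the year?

£237,735

Regular tax:
  £332,000 × 8% = £26,560
  £169,000 × 15% = £25,350
  £119,000 × 21% = £24,990
  £142,000 × 26% = £36,920
  → £113,820
  Less investment credit £22,000 → £91,820

Minimum tax:
  Base (adjusted book income): £909,500
  Less exemption £29,000 → base £880,500
  £880,500 × 27% = £237,735

£237,735 > £91,820, so the minimum tax is the binding amount.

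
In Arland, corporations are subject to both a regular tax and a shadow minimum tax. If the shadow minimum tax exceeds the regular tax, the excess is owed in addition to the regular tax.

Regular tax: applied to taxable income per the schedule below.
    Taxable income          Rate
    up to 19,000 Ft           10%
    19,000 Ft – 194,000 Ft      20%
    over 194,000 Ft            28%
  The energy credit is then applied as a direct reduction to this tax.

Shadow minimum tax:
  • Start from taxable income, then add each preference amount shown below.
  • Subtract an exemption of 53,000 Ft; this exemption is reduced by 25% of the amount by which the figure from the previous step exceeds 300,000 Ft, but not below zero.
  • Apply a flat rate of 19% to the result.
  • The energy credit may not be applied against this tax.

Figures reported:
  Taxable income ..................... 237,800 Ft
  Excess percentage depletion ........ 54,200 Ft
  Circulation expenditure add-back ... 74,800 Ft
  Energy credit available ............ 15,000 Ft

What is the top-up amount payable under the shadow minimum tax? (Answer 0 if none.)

28,631 Ft

Shadow minimum tax:
  Adjusted income: 237,800 Ft + 54,200 Ft + 74,800 Ft = 366,800 Ft
  Exemption: 53,000 Ft − 25% × (366,800 Ft − 300,000 Ft) = 53,000 Ft − 16,700 Ft = 36,300 Ft
  Base: 366,800 Ft − 36,300 Ft = 330,500 Ft
  330,500 Ft × 19% = 62,795 Ft

Regular tax:
  19,000 Ft × 10% = 1,900 Ft
  175,000 Ft × 20% = 35,000 Ft
  43,800 Ft × 28% = 12,264 Ft
  → 49,164 Ft
  Less energy credit 15,000 Ft → 34,164 Ft

Excess of shadow minimum tax over regular tax: 62,795 Ft − 34,164 Ft = 28,631 Ft.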